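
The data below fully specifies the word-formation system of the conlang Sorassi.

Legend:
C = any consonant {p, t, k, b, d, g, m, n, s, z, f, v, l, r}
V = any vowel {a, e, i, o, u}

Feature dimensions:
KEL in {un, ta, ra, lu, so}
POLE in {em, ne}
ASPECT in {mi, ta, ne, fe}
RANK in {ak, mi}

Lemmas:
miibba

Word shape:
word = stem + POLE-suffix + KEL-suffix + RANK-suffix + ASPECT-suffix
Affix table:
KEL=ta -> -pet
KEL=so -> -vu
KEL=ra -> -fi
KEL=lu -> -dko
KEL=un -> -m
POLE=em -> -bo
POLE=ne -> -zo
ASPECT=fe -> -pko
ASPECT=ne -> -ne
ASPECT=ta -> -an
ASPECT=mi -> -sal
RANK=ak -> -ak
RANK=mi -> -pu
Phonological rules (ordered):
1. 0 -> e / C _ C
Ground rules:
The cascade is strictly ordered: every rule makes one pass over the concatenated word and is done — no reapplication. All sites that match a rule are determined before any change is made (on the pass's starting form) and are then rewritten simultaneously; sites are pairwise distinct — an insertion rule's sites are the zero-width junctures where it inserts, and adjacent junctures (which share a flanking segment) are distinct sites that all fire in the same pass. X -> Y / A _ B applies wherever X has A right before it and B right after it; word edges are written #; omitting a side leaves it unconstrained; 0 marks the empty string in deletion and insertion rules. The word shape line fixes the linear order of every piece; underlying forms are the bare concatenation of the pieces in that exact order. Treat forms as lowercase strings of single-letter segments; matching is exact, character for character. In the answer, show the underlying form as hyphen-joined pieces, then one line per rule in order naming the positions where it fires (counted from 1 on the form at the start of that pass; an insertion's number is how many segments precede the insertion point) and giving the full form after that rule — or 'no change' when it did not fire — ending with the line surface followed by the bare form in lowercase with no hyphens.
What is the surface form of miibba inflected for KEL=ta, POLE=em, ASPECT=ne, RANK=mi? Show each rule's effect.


underlying: miibba-bo-pet-pu-ne
1. 0 -> e / C _ C: inserts after position(s) 4, 11: miibebabopetepune
surface: miibebabopetepune


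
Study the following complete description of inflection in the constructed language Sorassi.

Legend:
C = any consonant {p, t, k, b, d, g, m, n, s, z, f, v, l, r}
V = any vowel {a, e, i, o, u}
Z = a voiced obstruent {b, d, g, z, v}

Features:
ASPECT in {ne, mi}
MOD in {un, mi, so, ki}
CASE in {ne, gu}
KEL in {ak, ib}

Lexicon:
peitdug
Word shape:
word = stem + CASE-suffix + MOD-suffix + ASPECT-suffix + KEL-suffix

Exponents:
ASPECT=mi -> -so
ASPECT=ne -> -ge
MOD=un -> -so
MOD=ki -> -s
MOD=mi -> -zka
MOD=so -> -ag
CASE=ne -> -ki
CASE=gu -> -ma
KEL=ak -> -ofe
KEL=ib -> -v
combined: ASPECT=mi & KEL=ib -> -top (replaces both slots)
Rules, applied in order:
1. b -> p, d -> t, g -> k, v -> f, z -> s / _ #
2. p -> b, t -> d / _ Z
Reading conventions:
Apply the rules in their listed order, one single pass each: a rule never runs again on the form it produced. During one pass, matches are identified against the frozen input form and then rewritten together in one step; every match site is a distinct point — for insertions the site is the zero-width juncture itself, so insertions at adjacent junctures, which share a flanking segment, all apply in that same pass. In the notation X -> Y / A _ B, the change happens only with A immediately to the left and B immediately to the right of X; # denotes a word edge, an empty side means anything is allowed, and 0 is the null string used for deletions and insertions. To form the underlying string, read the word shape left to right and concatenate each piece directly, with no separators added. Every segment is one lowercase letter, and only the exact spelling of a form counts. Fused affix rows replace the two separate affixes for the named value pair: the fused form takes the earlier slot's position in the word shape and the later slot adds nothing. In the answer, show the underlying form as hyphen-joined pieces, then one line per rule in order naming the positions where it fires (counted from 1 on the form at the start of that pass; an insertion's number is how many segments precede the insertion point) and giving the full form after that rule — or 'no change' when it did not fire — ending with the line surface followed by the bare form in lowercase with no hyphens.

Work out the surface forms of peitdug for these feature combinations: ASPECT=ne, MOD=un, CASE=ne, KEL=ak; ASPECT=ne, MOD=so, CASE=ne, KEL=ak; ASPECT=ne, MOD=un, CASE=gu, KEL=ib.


cell ASPECT=ne, MOD=un, CASE=ne, KEL=ak:
underlying: peitdug-ki-so-ge-ofe
1. b -> p, d -> t, g -> k, v -> f, z -> s / _ #: no change
2. p -> b, t -> d / _ Z: fires at position(s) 4: peiddugkisogeofe
surface: peiddugkisogeofe

cell ASPECT=ne, MOD=so, CASE=ne, KEL=ak:
underlying: peitdug-ki-ag-ge-ofe
1. b -> p, d -> t, g -> k, v -> f, z -> s / _ #: no change
2. p -> b, t -> d / _ Z: fires at position(s) 4: peiddugkiaggeofe
surface: peiddugkiaggeofe

cell ASPECT=ne, MOD=un, CASE=gu, KEL=ib:
underlying: peitdug-ma-so-ge-v
1. b -> p, d -> t, g -> k, v -> f, z -> s / _ #: fires at position(s) 14: peitdugmasogef
2. p -> b, t -> d / _ Z: fires at position(s) 4: peiddugmasogef
surface: peiddugmasogef


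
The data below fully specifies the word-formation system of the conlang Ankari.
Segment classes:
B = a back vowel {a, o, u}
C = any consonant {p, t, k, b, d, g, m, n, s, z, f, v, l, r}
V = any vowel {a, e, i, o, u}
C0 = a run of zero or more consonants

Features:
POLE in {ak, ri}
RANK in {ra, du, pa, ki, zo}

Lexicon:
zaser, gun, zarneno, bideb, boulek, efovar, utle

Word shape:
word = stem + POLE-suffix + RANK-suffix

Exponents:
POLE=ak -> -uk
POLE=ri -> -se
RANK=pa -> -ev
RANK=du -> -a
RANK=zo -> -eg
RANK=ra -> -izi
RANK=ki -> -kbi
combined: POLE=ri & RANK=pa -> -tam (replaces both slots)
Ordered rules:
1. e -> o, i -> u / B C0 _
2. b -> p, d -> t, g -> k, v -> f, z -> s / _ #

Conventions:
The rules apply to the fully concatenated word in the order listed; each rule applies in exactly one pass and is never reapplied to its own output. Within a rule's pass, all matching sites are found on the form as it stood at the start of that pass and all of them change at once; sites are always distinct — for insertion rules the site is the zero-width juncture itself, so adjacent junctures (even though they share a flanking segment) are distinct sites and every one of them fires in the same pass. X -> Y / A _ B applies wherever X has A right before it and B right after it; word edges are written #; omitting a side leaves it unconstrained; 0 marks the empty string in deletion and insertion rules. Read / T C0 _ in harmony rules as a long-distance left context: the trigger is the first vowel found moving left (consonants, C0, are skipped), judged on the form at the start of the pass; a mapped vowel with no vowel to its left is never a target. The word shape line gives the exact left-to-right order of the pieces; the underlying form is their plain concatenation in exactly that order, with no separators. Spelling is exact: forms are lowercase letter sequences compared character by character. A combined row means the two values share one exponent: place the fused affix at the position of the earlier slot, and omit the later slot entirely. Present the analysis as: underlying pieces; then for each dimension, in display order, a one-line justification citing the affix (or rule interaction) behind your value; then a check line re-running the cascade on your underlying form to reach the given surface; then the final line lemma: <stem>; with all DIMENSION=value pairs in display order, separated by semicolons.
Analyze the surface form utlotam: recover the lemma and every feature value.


underlying: utle-tam
POLE=ri - signalled by the combined affix row
RANK=pa - signalled by the combined affix row
check: utletam -> utlotam -> utlotam
lemma: utle; POLE=ri; RANK=pa


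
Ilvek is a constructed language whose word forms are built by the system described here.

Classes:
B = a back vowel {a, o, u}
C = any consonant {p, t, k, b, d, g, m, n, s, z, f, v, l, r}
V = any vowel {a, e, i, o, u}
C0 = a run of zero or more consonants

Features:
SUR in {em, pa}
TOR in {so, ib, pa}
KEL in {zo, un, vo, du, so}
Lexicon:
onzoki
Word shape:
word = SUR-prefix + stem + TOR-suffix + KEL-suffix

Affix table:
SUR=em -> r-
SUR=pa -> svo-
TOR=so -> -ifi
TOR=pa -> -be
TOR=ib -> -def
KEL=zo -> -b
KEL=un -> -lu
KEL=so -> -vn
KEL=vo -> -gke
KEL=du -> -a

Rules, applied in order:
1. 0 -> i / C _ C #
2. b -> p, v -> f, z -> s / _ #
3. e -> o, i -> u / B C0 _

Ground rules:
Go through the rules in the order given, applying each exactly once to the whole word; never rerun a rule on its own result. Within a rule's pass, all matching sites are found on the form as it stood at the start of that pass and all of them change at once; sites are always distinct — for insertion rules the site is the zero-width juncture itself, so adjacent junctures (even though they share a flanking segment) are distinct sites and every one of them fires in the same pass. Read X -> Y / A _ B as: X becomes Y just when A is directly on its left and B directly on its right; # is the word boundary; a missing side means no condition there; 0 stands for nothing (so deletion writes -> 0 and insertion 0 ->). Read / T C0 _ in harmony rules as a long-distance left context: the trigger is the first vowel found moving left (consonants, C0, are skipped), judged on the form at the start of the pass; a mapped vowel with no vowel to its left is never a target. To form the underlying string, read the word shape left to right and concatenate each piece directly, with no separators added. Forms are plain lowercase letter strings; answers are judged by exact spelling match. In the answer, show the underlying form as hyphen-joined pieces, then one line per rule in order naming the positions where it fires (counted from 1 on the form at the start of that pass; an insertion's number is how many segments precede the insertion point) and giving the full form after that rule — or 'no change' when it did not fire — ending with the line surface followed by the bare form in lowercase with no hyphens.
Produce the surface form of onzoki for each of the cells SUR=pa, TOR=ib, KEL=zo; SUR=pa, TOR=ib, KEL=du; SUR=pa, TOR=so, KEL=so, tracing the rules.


cell SUR=pa, TOR=ib, KEL=zo:
underlying: svo-onzoki-def-b
1. 0 -> i / C _ C #: inserts after position(s) 12: svoonzokidefib
2. b -> p, v -> f, z -> s / _ #: fires at position(s) 14: svoonzokidefip
3. e -> o, i -> u / B C0 _: fires at position(s) 9: svoonzokudefip
surface: svoonzokudefip

cell SUR=pa, TOR=ib, KEL=du:
underlying: svo-onzoki-def-a
1. 0 -> i / C _ C #: no change
2. b -> p, v -> f, z -> s / _ #: no change
3. e -> o, i -> u / B C0 _: fires at position(s) 9: svoonzokudefa
surface: svoonzokudefa

cell SUR=pa, TOR=so, KEL=so:
underlying: svo-onzoki-ifi-vn
1. 0 -> i / C _ C #: inserts after position(s) 13: svoonzokiifivin
2. b -> p, v -> f, z -> s / _ #: no change
3. e -> o, i -> u / B C0 _: fires at position(s) 9: svoonzokuifivin
surface: svoonzokuifivin


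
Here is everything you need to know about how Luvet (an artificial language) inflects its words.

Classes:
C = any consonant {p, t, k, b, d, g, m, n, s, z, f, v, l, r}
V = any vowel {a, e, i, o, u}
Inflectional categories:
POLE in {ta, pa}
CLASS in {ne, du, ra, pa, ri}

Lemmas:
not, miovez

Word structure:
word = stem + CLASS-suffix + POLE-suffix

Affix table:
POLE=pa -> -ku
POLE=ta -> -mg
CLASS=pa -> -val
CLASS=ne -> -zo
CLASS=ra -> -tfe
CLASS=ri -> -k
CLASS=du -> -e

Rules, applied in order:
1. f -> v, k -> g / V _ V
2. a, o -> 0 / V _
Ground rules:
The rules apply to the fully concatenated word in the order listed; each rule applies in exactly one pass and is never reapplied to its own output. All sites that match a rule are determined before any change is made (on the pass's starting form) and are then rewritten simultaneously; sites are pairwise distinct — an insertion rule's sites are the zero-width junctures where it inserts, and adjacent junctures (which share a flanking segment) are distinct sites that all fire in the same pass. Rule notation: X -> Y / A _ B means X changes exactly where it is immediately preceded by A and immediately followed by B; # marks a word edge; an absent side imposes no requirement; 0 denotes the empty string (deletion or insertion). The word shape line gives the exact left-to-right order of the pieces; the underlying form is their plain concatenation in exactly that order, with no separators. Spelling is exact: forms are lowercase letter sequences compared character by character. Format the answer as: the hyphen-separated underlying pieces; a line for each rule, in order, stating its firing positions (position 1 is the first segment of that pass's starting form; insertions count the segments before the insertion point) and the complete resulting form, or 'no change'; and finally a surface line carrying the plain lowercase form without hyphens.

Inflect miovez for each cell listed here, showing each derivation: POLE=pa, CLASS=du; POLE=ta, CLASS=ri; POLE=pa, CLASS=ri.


cell POLE=pa, CLASS=du:
underlying: miovez-e-ku
1. f -> v, k -> g / V _ V: fires at position(s) 8: miovezegu
2. a, o -> 0 / V _: fires at position(s) 3: mivezegu
surface: mivezegu

cell POLE=ta, CLASS=ri:
underlying: miovez-k-mg
1. f -> v, k -> g / V _ V: no change
2. a, o -> 0 / V _: fires at position(s) 3: mivezkmg
surface: mivezkmg

cell POLE=pa, CLASS=ri:
underlying: miovez-k-ku
1. f -> v, k -> g / V _ V: no change
2. a, o -> 0 / V _: fires at position(s) 3: mivezkku
surface: mivezkku


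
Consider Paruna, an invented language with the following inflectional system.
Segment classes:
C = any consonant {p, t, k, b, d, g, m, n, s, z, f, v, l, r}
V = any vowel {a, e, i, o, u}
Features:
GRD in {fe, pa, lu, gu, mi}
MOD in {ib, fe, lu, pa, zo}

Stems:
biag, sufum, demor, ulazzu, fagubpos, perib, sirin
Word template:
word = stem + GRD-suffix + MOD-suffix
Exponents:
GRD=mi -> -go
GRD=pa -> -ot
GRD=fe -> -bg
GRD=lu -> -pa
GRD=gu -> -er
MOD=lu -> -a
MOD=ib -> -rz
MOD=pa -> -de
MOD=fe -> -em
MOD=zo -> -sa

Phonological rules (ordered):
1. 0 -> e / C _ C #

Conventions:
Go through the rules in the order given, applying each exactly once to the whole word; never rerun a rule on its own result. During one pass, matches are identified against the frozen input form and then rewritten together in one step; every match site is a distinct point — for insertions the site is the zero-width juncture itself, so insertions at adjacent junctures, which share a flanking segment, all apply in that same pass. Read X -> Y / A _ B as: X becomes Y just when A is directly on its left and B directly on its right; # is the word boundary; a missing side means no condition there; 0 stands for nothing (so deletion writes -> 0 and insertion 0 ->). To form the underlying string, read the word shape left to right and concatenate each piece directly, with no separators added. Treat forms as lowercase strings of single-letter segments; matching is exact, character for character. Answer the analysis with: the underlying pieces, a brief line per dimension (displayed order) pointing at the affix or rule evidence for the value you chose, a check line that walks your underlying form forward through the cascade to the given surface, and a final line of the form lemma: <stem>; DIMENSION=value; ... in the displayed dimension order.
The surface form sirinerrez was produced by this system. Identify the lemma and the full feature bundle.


underlying: sirin-er-rz
GRD=gu - signalled by the affix -er
MOD=ib - signalled by the affix -rz
check: sirinerrz -> sirinerrez
lemma: sirin; GRD=gu; MOD=ib


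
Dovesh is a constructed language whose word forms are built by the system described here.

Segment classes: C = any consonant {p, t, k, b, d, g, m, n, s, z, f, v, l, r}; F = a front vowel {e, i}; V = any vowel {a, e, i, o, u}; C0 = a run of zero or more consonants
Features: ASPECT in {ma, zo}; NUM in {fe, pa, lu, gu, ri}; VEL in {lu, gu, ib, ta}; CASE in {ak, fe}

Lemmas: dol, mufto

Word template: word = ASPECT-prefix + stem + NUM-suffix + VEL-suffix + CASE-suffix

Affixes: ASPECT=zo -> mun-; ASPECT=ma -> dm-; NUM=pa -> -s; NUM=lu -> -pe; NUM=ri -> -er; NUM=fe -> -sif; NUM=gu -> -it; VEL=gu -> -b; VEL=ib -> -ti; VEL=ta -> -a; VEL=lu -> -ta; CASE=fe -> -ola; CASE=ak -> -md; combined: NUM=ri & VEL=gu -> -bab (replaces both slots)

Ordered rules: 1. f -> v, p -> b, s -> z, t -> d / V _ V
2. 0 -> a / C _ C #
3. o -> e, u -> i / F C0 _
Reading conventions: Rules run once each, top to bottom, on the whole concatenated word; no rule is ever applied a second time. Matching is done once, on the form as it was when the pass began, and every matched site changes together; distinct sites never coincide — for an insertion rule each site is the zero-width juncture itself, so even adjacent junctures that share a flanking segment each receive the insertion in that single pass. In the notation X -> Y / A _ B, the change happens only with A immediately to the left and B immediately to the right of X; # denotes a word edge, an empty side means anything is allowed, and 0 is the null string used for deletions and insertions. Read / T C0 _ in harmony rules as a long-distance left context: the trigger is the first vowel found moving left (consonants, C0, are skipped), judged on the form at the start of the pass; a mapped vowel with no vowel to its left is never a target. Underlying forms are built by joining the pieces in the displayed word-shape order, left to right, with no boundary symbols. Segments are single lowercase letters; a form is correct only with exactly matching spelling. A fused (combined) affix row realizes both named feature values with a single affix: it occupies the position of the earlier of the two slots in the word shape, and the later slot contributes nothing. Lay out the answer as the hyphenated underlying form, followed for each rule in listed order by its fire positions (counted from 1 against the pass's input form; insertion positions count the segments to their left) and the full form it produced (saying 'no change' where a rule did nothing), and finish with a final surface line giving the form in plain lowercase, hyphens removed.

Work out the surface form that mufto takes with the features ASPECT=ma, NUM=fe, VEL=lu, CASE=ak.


underlying: dm-mufto-sif-ta-md
1. f -> v, p -> b, s -> z, t -> d / V _ V: fires at position(s) 8: dmmuftoziftamd
2. 0 -> a / C _ C #: inserts after position(s) 13: dmmuftoziftamad
3. o -> e, u -> i / F C0 _: no change
surface: dmmuftoziftamad


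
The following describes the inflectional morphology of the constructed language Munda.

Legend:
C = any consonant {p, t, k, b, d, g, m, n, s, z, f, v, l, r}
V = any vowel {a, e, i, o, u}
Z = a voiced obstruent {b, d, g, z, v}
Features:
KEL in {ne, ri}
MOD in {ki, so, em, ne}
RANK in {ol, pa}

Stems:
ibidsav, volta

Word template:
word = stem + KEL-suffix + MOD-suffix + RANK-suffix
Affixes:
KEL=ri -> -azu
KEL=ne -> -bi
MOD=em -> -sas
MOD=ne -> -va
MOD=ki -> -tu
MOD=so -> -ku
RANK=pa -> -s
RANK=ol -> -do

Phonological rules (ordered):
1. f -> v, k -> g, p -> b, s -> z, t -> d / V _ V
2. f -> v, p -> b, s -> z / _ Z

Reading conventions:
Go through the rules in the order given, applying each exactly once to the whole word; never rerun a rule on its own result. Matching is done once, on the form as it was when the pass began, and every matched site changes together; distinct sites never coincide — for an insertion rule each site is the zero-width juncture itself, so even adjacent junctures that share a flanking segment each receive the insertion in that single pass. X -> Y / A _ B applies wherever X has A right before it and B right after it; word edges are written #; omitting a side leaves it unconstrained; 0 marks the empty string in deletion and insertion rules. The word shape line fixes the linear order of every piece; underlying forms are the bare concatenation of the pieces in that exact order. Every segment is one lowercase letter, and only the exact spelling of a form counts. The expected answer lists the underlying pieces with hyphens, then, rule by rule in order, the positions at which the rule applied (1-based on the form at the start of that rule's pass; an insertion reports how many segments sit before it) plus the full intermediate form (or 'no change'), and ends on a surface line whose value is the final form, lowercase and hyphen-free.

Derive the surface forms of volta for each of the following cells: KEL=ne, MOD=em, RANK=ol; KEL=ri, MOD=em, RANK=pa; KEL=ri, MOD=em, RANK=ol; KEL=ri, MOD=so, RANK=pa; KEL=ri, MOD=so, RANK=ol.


cell KEL=ne, MOD=em, RANK=ol:
underlying: volta-bi-sas-do
1. f -> v, k -> g, p -> b, s -> z, t -> d / V _ V: fires at position(s) 8: voltabizasdo
2. f -> v, p -> b, s -> z / _ Z: fires at position(s) 10: voltabizazdo
surface: voltabizazdo

cell KEL=ri, MOD=em, RANK=pa:
underlying: volta-azu-sas-s
1. f -> v, k -> g, p -> b, s -> z, t -> d / V _ V: fires at position(s) 9: voltaazuzass
2. f -> v, p -> b, s -> z / _ Z: no change
surface: voltaazuzass

cell KEL=ri, MOD=em, RANK=ol:
underlying: volta-azu-sas-do
1. f -> v, k -> g, p -> b, s -> z, t -> d / V _ V: fires at position(s) 9: voltaazuzasdo
2. f -> v, p -> b, s -> z / _ Z: fires at position(s) 11: voltaazuzazdo
surface: voltaazuzazdo

cell KEL=ri, MOD=so, RANK=pa:
underlying: volta-azu-ku-s
1. f -> v, k -> g, p -> b, s -> z, t -> d / V _ V: fires at position(s) 9: voltaazugus
2. f -> v, p -> b, s -> z / _ Z: no change
surface: voltaazugus

cell KEL=ri, MOD=so, RANK=ol:
underlying: volta-azu-ku-do
1. f -> v, k -> g, p -> b, s -> z, t -> d / V _ V: fires at position(s) 9: voltaazugudo
2. f -> v, p -> b, s -> z / _ Z: no change
surface: voltaazugudo


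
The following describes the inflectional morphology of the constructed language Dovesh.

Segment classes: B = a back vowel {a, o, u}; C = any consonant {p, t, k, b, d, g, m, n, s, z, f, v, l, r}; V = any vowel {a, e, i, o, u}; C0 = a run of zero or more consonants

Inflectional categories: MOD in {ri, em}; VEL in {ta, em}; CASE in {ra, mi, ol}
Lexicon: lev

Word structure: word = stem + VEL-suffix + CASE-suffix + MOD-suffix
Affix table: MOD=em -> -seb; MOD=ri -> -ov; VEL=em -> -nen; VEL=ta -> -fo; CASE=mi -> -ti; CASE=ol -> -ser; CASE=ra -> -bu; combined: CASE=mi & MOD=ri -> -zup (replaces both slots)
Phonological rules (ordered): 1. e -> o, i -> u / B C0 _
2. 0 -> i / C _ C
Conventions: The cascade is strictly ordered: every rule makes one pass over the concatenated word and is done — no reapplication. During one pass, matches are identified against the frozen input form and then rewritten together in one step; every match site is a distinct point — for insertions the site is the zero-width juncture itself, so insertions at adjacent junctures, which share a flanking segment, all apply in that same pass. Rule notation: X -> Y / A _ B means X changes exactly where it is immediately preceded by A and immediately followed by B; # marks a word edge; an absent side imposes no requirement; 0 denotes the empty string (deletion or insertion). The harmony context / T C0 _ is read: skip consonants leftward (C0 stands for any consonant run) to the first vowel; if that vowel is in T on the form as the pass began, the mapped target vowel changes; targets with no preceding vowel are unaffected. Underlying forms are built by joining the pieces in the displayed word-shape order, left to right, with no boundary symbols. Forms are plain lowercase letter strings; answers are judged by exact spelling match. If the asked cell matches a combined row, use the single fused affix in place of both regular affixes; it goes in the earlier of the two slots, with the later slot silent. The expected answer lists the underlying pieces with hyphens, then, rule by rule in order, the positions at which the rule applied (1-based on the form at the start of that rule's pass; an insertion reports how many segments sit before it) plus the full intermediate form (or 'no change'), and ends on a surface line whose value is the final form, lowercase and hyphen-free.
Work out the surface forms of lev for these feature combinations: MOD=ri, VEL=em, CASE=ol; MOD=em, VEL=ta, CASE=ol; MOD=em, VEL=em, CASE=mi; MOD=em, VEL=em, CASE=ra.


cell MOD=ri, VEL=em, CASE=ol:
underlying: lev-nen-ser-ov
1. e -> o, i -> u / B C0 _: no change
2. 0 -> i / C _ C: inserts after position(s) 3, 6: levineniserov
surface: levineniserov

cell MOD=em, VEL=ta, CASE=ol:
underlying: lev-fo-ser-seb
1. e -> o, i -> u / B C0 _: fires at position(s) 7: levfosorseb
2. 0 -> i / C _ C: inserts after position(s) 3, 8: levifosoriseb
surface: levifosoriseb

cell MOD=em, VEL=em, CASE=mi:
underlying: lev-nen-ti-seb
1. e -> o, i -> u / B C0 _: no change
2. 0 -> i / C _ C: inserts after position(s) 3, 6: levinenitiseb
surface: levinenitiseb

cell MOD=em, VEL=em, CASE=ra:
underlying: lev-nen-bu-seb
1. e -> o, i -> u / B C0 _: fires at position(s) 10: levnenbusob
2. 0 -> i / C _ C: inserts after position(s) 3, 6: levinenibusob
surface: levinenibusob


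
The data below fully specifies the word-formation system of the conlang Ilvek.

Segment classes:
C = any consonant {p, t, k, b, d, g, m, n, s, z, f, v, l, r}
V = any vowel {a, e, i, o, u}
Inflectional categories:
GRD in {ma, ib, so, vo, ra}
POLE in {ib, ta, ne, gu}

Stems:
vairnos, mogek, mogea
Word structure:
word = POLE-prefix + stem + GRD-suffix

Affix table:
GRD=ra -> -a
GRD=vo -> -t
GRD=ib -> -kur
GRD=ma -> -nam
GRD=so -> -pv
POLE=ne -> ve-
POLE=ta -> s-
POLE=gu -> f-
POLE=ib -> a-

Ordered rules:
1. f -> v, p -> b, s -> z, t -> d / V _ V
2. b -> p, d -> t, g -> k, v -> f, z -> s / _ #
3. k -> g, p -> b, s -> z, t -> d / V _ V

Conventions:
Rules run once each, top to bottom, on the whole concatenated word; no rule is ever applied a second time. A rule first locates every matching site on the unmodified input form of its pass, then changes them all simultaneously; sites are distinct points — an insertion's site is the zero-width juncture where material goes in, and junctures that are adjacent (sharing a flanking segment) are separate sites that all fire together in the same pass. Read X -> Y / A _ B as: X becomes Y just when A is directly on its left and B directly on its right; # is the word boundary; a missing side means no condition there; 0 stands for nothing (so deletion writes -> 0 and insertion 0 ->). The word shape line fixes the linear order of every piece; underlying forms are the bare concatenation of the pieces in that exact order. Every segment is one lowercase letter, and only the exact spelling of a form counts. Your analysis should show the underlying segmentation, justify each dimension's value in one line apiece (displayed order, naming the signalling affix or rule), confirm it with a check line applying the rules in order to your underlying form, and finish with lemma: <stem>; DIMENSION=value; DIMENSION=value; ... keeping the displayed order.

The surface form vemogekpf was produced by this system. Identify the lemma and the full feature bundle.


underlying: ve-mogek-pv
GRD=so - signalled by the affix -pv
POLE=ne - signalled by the affix ve-
check: vemogekpv -> vemogekpv -> vemogekpf -> vemogekpf
lemma: mogek; GRD=so; POLE=ne


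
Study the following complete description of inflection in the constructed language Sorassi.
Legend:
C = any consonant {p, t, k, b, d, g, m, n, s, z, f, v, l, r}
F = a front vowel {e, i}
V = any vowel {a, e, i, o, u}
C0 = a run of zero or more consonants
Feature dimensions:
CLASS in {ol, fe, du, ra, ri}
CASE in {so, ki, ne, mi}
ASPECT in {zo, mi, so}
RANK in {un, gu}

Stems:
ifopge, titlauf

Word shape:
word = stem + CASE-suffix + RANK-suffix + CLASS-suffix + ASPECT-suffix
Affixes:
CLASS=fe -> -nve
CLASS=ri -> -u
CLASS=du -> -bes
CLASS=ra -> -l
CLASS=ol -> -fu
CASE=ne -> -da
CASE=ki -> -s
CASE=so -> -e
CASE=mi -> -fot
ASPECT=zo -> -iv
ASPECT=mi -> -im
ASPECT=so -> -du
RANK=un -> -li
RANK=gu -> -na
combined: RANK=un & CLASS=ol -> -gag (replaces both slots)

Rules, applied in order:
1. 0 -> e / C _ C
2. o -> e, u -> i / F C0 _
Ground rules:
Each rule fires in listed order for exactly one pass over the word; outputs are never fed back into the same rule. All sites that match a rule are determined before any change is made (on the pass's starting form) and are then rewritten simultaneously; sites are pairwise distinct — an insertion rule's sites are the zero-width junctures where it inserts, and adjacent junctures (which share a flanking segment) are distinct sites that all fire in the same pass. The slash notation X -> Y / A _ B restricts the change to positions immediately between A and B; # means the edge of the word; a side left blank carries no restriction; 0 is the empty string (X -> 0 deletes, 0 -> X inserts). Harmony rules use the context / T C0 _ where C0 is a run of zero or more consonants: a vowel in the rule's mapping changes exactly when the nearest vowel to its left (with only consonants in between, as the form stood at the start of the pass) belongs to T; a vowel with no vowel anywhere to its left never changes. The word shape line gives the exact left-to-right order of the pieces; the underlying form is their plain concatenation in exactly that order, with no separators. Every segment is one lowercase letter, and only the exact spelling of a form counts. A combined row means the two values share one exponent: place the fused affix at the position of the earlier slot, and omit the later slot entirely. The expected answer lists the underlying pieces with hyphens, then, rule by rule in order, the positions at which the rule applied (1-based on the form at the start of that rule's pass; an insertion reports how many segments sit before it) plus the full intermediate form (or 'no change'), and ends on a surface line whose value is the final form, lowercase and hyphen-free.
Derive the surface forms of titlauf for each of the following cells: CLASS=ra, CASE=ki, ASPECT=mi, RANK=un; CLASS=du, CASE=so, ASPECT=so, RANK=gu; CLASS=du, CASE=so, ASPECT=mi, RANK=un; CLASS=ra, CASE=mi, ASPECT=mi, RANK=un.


cell CLASS=ra, CASE=ki, ASPECT=mi, RANK=un:
underlying: titlauf-s-li-l-im
1. 0 -> e / C _ C: inserts after position(s) 3, 7, 8: titelaufeselilim
2. o -> e, u -> i / F C0 _: no change
surface: titelaufeselilim

cell CLASS=du, CASE=so, ASPECT=so, RANK=gu:
underlying: titlauf-e-na-bes-du
1. 0 -> e / C _ C: inserts after position(s) 3, 13: titelaufenabesedu
2. o -> e, u -> i / F C0 _: fires at position(s) 17: titelaufenabesedi
surface: titelaufenabesedi

cell CLASS=du, CASE=so, ASPECT=mi, RANK=un:
underlying: titlauf-e-li-bes-im
1. 0 -> e / C _ C: inserts after position(s) 3: titelaufelibesim
2. o -> e, u -> i / F C0 _: no change
surface: titelaufelibesim

cell CLASS=ra, CASE=mi, ASPECT=mi, RANK=un:
underlying: titlauf-fot-li-l-im
1. 0 -> e / C _ C: inserts after position(s) 3, 7, 10: titelaufefotelilim
2. o -> e, u -> i / F C0 _: fires at position(s) 11: titelaufefetelilim
surface: titelaufefetelilim


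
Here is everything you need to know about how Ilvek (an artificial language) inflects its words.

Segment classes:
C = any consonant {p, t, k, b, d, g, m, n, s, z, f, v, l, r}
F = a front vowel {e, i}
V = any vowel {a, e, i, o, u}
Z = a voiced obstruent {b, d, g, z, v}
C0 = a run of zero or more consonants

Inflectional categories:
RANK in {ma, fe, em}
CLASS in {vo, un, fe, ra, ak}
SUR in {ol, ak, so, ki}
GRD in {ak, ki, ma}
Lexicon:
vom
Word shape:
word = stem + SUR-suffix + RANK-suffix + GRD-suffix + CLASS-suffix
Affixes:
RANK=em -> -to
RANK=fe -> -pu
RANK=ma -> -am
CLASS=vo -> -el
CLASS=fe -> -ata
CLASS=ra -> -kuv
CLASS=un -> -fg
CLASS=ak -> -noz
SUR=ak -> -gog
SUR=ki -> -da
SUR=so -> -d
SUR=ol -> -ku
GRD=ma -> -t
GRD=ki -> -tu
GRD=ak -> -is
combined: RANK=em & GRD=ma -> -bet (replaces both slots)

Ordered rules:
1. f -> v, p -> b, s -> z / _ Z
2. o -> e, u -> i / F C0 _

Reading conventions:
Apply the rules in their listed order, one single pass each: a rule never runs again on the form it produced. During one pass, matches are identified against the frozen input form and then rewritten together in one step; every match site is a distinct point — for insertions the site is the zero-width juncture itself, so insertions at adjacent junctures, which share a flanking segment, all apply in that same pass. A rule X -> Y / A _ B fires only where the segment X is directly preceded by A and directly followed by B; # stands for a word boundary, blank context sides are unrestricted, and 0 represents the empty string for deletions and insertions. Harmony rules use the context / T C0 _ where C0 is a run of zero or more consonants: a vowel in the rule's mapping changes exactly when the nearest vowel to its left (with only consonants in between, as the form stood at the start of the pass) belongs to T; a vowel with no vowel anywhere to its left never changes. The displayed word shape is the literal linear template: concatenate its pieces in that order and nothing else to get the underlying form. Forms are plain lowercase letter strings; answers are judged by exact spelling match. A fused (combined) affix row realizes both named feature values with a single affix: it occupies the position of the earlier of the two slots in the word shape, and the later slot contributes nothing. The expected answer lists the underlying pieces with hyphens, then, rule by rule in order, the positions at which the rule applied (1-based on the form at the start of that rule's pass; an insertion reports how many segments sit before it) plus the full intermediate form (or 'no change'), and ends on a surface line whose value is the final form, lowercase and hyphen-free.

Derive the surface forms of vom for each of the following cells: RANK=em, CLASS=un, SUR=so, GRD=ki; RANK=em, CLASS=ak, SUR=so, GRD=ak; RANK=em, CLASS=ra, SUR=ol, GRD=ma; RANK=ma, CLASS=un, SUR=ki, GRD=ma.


cell RANK=em, CLASS=un, SUR=so, GRD=ki:
underlying: vom-d-to-tu-fg
1. f -> v, p -> b, s -> z / _ Z: fires at position(s) 9: vomdtotuvg
2. o -> e, u -> i / F C0 _: no change
surface: vomdtotuvg

cell RANK=em, CLASS=ak, SUR=so, GRD=ak:
underlying: vom-d-to-is-noz
1. f -> v, p -> b, s -> z / _ Z: no change
2. o -> e, u -> i / F C0 _: fires at position(s) 10: vomdtoisnez
surface: vomdtoisnez

cell RANK=em, CLASS=ra, SUR=ol, GRD=ma:
underlying: vom-ku-bet-kuv
1. f -> v, p -> b, s -> z / _ Z: no change
2. o -> e, u -> i / F C0 _: fires at position(s) 10: vomkubetkiv
surface: vomkubetkiv

cell RANK=ma, CLASS=un, SUR=ki, GRD=ma:
underlying: vom-da-am-t-fg
1. f -> v, p -> b, s -> z / _ Z: fires at position(s) 9: vomdaamtvg
2. o -> e, u -> i / F C0 _: no change
surface: vomdaamtvg


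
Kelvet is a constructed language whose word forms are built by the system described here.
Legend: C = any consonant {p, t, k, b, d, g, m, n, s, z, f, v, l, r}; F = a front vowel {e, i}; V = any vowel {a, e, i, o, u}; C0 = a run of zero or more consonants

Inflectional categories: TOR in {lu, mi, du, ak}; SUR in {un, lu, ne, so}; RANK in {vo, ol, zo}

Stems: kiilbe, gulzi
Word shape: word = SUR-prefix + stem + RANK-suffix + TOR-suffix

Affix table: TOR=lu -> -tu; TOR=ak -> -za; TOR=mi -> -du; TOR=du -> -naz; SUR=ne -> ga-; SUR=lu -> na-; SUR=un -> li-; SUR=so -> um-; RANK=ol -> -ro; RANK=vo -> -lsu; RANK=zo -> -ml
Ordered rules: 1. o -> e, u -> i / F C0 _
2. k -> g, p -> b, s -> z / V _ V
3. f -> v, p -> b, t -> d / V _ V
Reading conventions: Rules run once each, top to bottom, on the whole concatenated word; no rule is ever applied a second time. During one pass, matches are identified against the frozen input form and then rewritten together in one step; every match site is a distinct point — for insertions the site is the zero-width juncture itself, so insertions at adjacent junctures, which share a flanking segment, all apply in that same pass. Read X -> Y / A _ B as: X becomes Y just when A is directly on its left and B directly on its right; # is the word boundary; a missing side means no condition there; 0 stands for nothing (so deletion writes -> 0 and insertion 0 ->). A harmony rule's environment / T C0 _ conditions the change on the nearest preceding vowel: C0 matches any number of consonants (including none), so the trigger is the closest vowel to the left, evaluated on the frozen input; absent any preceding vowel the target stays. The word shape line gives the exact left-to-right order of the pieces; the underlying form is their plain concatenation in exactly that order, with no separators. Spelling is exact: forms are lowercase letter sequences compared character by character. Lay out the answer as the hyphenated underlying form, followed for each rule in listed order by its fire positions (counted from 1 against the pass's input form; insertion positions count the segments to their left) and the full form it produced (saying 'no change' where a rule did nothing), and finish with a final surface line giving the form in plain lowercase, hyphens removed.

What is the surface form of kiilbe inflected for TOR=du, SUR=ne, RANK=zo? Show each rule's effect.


underlying: ga-kiilbe-ml-naz
1. o -> e, u -> i / F C0 _: no change
2. k -> g, p -> b, s -> z / V _ V: fires at position(s) 3: gagiilbemlnaz
3. f -> v, p -> b, t -> d / V _ V: no change
surface: gagiilbemlnaz


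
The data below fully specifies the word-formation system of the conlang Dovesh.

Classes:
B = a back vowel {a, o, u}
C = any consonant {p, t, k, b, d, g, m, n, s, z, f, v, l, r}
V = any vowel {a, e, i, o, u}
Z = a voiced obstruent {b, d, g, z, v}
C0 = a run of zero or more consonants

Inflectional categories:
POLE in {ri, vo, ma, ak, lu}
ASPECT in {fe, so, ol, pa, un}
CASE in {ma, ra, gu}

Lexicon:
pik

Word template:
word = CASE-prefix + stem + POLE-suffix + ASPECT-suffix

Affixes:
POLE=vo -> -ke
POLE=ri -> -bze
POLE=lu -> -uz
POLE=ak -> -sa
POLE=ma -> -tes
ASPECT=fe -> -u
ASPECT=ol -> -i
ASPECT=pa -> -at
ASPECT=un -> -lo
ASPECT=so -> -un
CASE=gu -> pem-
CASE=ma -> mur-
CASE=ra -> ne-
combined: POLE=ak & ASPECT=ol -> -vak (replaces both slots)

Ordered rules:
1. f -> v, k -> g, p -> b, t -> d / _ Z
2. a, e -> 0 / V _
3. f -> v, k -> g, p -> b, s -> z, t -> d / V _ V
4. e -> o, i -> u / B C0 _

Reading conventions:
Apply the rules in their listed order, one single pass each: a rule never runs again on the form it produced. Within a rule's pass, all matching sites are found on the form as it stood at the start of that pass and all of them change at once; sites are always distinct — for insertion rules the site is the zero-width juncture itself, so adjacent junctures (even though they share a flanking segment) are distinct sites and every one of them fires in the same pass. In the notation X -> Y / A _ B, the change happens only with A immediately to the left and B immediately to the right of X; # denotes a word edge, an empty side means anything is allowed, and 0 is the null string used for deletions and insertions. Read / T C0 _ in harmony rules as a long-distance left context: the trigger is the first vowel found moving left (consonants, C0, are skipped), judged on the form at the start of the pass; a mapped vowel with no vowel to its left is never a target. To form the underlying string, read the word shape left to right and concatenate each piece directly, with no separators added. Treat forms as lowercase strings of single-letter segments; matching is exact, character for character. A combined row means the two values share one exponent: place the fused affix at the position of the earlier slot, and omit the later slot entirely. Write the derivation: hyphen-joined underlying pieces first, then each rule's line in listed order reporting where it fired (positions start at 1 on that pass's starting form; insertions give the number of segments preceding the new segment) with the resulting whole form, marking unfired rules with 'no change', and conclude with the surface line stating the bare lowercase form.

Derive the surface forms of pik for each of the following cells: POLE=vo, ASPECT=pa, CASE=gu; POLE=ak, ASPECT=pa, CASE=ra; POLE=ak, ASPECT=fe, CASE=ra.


cell POLE=vo, ASPECT=pa, CASE=gu:
underlying: pem-pik-ke-at
1. f -> v, k -> g, p -> b, t -> d / _ Z: no change
2. a, e -> 0 / V _: fires at position(s) 9: pempikket
3. f -> v, k -> g, p -> b, s -> z, t -> d / V _ V: no change
4. e -> o, i -> u / B C0 _: no change
surface: pempikket

cell POLE=ak, ASPECT=pa, CASE=ra:
underlying: ne-pik-sa-at
1. f -> v, k -> g, p -> b, t -> d / _ Z: no change
2. a, e -> 0 / V _: fires at position(s) 8: nepiksat
3. f -> v, k -> g, p -> b, s -> z, t -> d / V _ V: fires at position(s) 3: nebiksat
4. e -> o, i -> u / B C0 _: no change
surface: nebiksat

cell POLE=ak, ASPECT=fe, CASE=ra:
underlying: ne-pik-sa-u
1. f -> v, k -> g, p -> b, t -> d / _ Z: no change
2. a, e -> 0 / V _: no change
3. f -> v, k -> g, p -> b, s -> z, t -> d / V _ V: fires at position(s) 3: nebiksau
4. e -> o, i -> u / B C0 _: no change
surface: nebiksau
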